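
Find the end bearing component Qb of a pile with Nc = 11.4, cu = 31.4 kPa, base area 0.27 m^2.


Using Qb = Nc * cu * Ab
Qb = 11.4 * 31.4 * 0.27
Qb = 96.65 kN


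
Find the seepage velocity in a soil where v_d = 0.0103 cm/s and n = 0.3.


Result: 0.03433 cm/s

Derivation:
Using v_s = v_d / n
v_s = 0.0103 / 0.3
v_s = 0.03433 cm/s


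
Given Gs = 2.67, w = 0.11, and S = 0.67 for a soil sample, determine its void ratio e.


Result: 0.4384

Derivation:
Using the relation e = Gs * w / S
e = 2.67 * 0.11 / 0.67
e = 0.4384


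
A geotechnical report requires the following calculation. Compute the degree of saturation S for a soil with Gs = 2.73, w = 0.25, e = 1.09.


Using S = Gs * w / e
S = 2.73 * 0.25 / 1.09
S = 0.6261


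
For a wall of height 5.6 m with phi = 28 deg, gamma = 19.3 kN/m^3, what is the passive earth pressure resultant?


Compute passive earth pressure coefficient:
Kp = tan^2(45 + phi/2) = tan^2(59.0) = 2.769826
Compute passive force:
Pp = 0.5 * Kp * gamma * H^2
Pp = 0.5 * 2.769826 * 19.3 * 5.6^2
Pp = 838.22 kN/m


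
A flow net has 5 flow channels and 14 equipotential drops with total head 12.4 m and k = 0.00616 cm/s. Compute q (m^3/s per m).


Convert k to m/s for unit consistency with H:
k = 0.00616 cm/s = 0.00616 / 100 m/s = 6.16e-05 m/s
Using q = k * H * Nf / Nd
Nf / Nd = 5 / 14 = 0.3571
q = 6.16e-05 * 12.4 * 0.3571
q = 0.0002728 m^3/s per m


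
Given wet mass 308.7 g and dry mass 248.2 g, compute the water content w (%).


Using w = (m_wet - m_dry) / m_dry * 100
m_wet - m_dry = 308.7 - 248.2 = 60.5 g
w = 60.5 / 248.2 * 100
w = 24.38 %


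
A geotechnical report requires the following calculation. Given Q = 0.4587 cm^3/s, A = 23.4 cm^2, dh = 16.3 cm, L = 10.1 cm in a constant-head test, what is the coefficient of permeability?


Compute hydraulic gradient:
i = dh / L = 16.3 / 10.1 = 1.61386
Then apply Darcy's law:
k = Q / (A * i)
k = 0.4587 / (23.4 * 1.61386)
k = 0.4587 / 37.7644
k = 0.012146 cm/s


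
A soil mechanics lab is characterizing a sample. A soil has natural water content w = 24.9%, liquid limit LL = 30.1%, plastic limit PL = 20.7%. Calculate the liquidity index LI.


Result: 0.447

Derivation:
First compute the plasticity index:
PI = LL - PL = 30.1 - 20.7 = 9.4
Then compute the liquidity index:
LI = (w - PL) / PI
LI = (24.9 - 20.7) / 9.4
LI = 0.447


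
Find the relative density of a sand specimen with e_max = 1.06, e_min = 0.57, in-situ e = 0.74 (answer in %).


Using Dr = (e_max - e) / (e_max - e_min) * 100
e_max - e = 1.06 - 0.74 = 0.32
e_max - e_min = 1.06 - 0.57 = 0.49
Dr = 0.32 / 0.49 * 100
Dr = 65.31 %


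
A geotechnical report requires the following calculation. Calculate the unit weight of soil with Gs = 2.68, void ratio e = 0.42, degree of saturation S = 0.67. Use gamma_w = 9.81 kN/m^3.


Result: 20.459 kN/m^3

Derivation:
Using gamma = gamma_w * (Gs + S*e) / (1 + e)
Numerator: Gs + S*e = 2.68 + 0.67*0.42 = 2.9614
Denominator: 1 + e = 1 + 0.42 = 1.42
gamma = 9.81 * 2.9614 / 1.42
gamma = 20.459 kN/m^3


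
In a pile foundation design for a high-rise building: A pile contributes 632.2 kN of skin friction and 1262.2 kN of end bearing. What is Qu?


Using Qu = Qf + Qb
Qu = 632.2 + 1262.2
Qu = 1894.4 kN


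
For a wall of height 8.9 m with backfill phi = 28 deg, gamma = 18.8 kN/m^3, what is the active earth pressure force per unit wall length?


Result: 268.82 kN/m

Derivation:
Compute active earth pressure coefficient:
Ka = tan^2(45 - phi/2) = tan^2(31.0) = 0.361033
Compute active force:
Pa = 0.5 * Ka * gamma * H^2
Pa = 0.5 * 0.361033 * 18.8 * 8.9^2
Pa = 268.82 kN/m


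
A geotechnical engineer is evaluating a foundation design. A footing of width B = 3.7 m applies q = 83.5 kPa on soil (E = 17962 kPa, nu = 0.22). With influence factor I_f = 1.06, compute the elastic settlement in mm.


Using Se = q * B * (1 - nu^2) * I_f / E
1 - nu^2 = 1 - 0.22^2 = 0.9516
Se = 83.5 * 3.7 * 0.9516 * 1.06 / 17962
Se = 0.017350 m
Convert to mm: Se = 0.017350 * 1000 = 17.35 mm


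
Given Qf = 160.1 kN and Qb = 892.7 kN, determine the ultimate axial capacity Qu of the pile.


Using Qu = Qf + Qb
Qu = 160.1 + 892.7
Qu = 1052.8 kN


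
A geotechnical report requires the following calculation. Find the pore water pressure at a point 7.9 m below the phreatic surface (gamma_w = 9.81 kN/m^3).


Result: 77.5 kPa

Derivation:
Using u = gamma_w * h_w
u = 9.81 * 7.9
u = 77.5 kPa


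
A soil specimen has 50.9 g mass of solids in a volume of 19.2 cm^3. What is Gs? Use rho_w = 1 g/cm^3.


Result: 2.651

Derivation:
Using Gs = m_s / (V_s * rho_w)
Since rho_w = 1 g/cm^3:
Gs = 50.9 / 19.2
Gs = 2.651


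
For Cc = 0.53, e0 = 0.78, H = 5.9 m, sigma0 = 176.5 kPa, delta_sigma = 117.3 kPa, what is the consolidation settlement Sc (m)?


Result: 0.3888 m

Derivation:
Using Sc = Cc * H / (1 + e0) * log10((sigma0 + delta_sigma) / sigma0)
Stress ratio = (176.5 + 117.3) / 176.5 = 1.66459
log10(1.66459) = 0.221307
Cc * H / (1 + e0) = 0.53 * 5.9 / (1 + 0.78) = 1.75674
Sc = 1.75674 * 0.221307
Sc = 0.3888 m


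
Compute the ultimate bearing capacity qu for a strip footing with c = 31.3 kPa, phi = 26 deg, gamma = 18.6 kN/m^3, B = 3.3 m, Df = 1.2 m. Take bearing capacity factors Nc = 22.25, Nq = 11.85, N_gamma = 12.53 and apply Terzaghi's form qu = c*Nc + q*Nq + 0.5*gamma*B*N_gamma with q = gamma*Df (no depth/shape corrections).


Result: 1345.46 kPa

Derivation:
Compute qu = c*Nc + gamma*Df*Nq + 0.5*gamma*B*N_gamma
Term 1: 31.3 * 22.25 = 696.425
Term 2: 18.6 * 1.2 * 11.85 = 264.492
Term 3: 0.5 * 18.6 * 3.3 * 12.53 = 384.5457
qu = 696.425 + 264.492 + 384.5457
qu = 1345.46 kPa


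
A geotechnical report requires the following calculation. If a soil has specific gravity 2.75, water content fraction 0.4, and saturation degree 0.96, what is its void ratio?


Using the relation e = Gs * w / S
e = 2.75 * 0.4 / 0.96
e = 1.1458


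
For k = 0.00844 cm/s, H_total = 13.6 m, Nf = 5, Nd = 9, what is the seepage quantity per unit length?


Result: 0.0006377 m^3/s per m

Derivation:
Convert k to m/s for unit consistency with H:
k = 0.00844 cm/s = 0.00844 / 100 m/s = 8.44e-05 m/s
Using q = k * H * Nf / Nd
Nf / Nd = 5 / 9 = 0.5556
q = 8.44e-05 * 13.6 * 0.5556
q = 0.0006377 m^3/s per m


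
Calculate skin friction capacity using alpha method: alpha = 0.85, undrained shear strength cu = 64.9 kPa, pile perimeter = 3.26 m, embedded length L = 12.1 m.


Using Qs = alpha * cu * perimeter * L
Qs = 0.85 * 64.9 * 3.26 * 12.1
Qs = 2176.04 kN


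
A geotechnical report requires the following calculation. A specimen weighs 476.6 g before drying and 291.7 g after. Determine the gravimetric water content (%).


Result: 63.39 %

Derivation:
Using w = (m_wet - m_dry) / m_dry * 100
m_wet - m_dry = 476.6 - 291.7 = 184.9 g
w = 184.9 / 291.7 * 100
w = 63.39 %


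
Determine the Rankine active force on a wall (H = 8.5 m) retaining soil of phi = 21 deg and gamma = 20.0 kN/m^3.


Result: 341.28 kN/m

Derivation:
Compute active earth pressure coefficient:
Ka = tan^2(45 - phi/2) = tan^2(34.5) = 0.472355
Compute active force:
Pa = 0.5 * Ka * gamma * H^2
Pa = 0.5 * 0.472355 * 20.0 * 8.5^2
Pa = 341.28 kN/m


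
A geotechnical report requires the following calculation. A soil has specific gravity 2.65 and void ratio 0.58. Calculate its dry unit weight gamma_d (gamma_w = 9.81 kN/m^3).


Using gamma_d = Gs * gamma_w / (1 + e)
gamma_d = 2.65 * 9.81 / (1 + 0.58)
gamma_d = 2.65 * 9.81 / 1.58
gamma_d = 16.453 kN/m^3


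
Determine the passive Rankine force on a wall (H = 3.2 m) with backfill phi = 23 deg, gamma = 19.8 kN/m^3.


Compute passive earth pressure coefficient:
Kp = tan^2(45 + phi/2) = tan^2(56.5) = 2.282623
Compute passive force:
Pp = 0.5 * Kp * gamma * H^2
Pp = 0.5 * 2.282623 * 19.8 * 3.2^2
Pp = 231.4 kN/m


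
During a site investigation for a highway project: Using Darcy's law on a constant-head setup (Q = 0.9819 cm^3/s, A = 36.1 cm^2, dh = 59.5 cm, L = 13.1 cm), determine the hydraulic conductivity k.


Compute hydraulic gradient:
i = dh / L = 59.5 / 13.1 = 4.54198
Then apply Darcy's law:
k = Q / (A * i)
k = 0.9819 / (36.1 * 4.54198)
k = 0.9819 / 163.966
k = 0.005988 cm/s


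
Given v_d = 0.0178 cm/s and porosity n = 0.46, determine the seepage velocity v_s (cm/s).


Using v_s = v_d / n
v_s = 0.0178 / 0.46
v_s = 0.0387 cm/s


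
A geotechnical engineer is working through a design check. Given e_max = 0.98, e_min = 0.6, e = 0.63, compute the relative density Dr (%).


Result: 92.11 %

Derivation:
Using Dr = (e_max - e) / (e_max - e_min) * 100
e_max - e = 0.98 - 0.63 = 0.35
e_max - e_min = 0.98 - 0.6 = 0.38
Dr = 0.35 / 0.38 * 100
Dr = 92.11 %


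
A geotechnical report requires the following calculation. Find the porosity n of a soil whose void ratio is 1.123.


Result: 0.529

Derivation:
Using the relation n = e / (1 + e)
n = 1.123 / (1 + 1.123)
n = 1.123 / 2.123
n = 0.529


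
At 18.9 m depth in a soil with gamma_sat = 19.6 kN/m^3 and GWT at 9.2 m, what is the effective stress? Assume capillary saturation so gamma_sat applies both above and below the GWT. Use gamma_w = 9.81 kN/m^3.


Result: 275.28 kPa

Derivation:
Total stress = gamma_sat * depth
sigma = 19.6 * 18.9 = 370.44 kPa
Pore water pressure u = gamma_w * (depth - d_wt)
u = 9.81 * (18.9 - 9.2) = 95.157 kPa
Effective stress = sigma - u
sigma' = 370.44 - 95.157 = 275.28 kPa


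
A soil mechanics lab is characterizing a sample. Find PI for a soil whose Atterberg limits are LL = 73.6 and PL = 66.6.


Using PI = LL - PL
PI = 73.6 - 66.6
PI = 7.0


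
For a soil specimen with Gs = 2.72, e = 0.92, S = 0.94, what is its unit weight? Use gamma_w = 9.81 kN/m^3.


Using gamma = gamma_w * (Gs + S*e) / (1 + e)
Numerator: Gs + S*e = 2.72 + 0.94*0.92 = 3.5848
Denominator: 1 + e = 1 + 0.92 = 1.92
gamma = 9.81 * 3.5848 / 1.92
gamma = 18.316 kN/m^3


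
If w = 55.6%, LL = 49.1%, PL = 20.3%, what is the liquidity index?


Result: 1.226

Derivation:
First compute the plasticity index:
PI = LL - PL = 49.1 - 20.3 = 28.8
Then compute the liquidity index:
LI = (w - PL) / PI
LI = (55.6 - 20.3) / 28.8
LI = 1.226


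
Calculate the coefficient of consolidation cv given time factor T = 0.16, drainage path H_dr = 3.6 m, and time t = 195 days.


Using cv = T * H_dr^2 / t
H_dr^2 = 3.6^2 = 12.96
cv = 0.16 * 12.96 / 195
cv = 0.01063 m^2/day


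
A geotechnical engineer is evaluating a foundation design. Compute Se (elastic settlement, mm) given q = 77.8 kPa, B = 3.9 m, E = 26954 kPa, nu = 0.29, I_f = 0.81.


Using Se = q * B * (1 - nu^2) * I_f / E
1 - nu^2 = 1 - 0.29^2 = 0.9159
Se = 77.8 * 3.9 * 0.9159 * 0.81 / 26954
Se = 0.008351 m
Convert to mm: Se = 0.008351 * 1000 = 8.351 mm


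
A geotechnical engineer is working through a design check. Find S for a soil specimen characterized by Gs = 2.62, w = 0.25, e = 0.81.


Using S = Gs * w / e
S = 2.62 * 0.25 / 0.81
S = 0.8086


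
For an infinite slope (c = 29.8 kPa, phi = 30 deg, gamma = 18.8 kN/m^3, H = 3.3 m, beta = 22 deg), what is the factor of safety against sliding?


Result: 2.812

Derivation:
Using Fs = c / (gamma*H*sin(beta)*cos(beta)) + tan(phi)/tan(beta)
Cohesion contribution = 29.8 / (18.8*3.3*sin(22)*cos(22))
Cohesion contribution = 1.38294
Friction contribution = tan(30)/tan(22) = 1.42899
Fs = 1.38294 + 1.42899
Fs = 2.812


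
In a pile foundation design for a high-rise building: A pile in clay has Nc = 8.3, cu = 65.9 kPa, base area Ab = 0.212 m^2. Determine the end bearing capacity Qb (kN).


Using Qb = Nc * cu * Ab
Qb = 8.3 * 65.9 * 0.212
Qb = 115.96 kN


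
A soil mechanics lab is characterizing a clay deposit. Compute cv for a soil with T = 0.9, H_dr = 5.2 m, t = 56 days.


Using cv = T * H_dr^2 / t
H_dr^2 = 5.2^2 = 27.04
cv = 0.9 * 27.04 / 56
cv = 0.43457 m^2/day


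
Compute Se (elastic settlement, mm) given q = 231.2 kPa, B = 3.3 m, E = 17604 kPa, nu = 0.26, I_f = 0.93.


Result: 37.582 mm

Derivation:
Using Se = q * B * (1 - nu^2) * I_f / E
1 - nu^2 = 1 - 0.26^2 = 0.9324
Se = 231.2 * 3.3 * 0.9324 * 0.93 / 17604
Se = 0.037582 m
Convert to mm: Se = 0.037582 * 1000 = 37.582 mm


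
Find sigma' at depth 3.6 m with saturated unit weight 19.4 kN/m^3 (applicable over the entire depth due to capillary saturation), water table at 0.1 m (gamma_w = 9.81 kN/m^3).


Result: 35.51 kPa

Derivation:
Total stress = gamma_sat * depth
sigma = 19.4 * 3.6 = 69.84 kPa
Pore water pressure u = gamma_w * (depth - d_wt)
u = 9.81 * (3.6 - 0.1) = 34.335 kPa
Effective stress = sigma - u
sigma' = 69.84 - 34.335 = 35.51 kPa


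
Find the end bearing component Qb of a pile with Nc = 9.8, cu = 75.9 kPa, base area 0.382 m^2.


Using Qb = Nc * cu * Ab
Qb = 9.8 * 75.9 * 0.382
Qb = 284.14 kN


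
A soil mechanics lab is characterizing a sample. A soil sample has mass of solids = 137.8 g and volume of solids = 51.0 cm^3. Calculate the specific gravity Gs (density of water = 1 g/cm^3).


Using Gs = m_s / (V_s * rho_w)
Since rho_w = 1 g/cm^3:
Gs = 137.8 / 51.0
Gs = 2.702


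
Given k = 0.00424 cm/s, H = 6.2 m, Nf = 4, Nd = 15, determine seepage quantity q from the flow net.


Result: 7.01e-05 m^3/s per m

Derivation:
Convert k to m/s for unit consistency with H:
k = 0.00424 cm/s = 0.00424 / 100 m/s = 4.24e-05 m/s
Using q = k * H * Nf / Nd
Nf / Nd = 4 / 15 = 0.2667
q = 4.24e-05 * 6.2 * 0.2667
q = 7.01e-05 m^3/s per m


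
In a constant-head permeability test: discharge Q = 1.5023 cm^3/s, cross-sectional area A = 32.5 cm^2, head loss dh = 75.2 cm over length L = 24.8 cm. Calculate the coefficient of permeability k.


Compute hydraulic gradient:
i = dh / L = 75.2 / 24.8 = 3.03226
Then apply Darcy's law:
k = Q / (A * i)
k = 1.5023 / (32.5 * 3.03226)
k = 1.5023 / 98.5484
k = 0.015244 cm/s


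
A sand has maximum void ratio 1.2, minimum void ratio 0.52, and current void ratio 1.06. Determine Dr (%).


Result: 20.59 %

Derivation:
Using Dr = (e_max - e) / (e_max - e_min) * 100
e_max - e = 1.2 - 1.06 = 0.14
e_max - e_min = 1.2 - 0.52 = 0.68
Dr = 0.14 / 0.68 * 100
Dr = 20.59 %


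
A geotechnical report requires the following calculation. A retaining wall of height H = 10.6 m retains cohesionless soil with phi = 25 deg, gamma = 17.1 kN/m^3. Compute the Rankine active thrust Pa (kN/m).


Result: 389.9 kN/m

Derivation:
Compute active earth pressure coefficient:
Ka = tan^2(45 - phi/2) = tan^2(32.5) = 0.405859
Compute active force:
Pa = 0.5 * Ka * gamma * H^2
Pa = 0.5 * 0.405859 * 17.1 * 10.6^2
Pa = 389.9 kN/m


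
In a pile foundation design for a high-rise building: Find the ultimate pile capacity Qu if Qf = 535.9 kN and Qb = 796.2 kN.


Result: 1332.1 kN

Derivation:
Using Qu = Qf + Qb
Qu = 535.9 + 796.2
Qu = 1332.1 kN


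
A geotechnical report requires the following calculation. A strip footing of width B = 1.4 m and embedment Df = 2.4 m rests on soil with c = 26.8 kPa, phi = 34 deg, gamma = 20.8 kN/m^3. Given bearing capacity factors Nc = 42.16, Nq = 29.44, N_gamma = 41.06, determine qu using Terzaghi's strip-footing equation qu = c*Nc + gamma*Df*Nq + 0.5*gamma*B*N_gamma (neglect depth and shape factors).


Result: 3197.37 kPa

Derivation:
Compute qu = c*Nc + gamma*Df*Nq + 0.5*gamma*B*N_gamma
Term 1: 26.8 * 42.16 = 1129.888
Term 2: 20.8 * 2.4 * 29.44 = 1469.6448
Term 3: 0.5 * 20.8 * 1.4 * 41.06 = 597.8336
qu = 1129.888 + 1469.6448 + 597.8336
qu = 3197.37 kPa


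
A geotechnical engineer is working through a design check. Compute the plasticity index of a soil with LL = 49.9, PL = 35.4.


Using PI = LL - PL
PI = 49.9 - 35.4
PI = 14.5


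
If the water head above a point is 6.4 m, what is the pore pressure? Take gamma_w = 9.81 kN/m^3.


Using u = gamma_w * h_w
u = 9.81 * 6.4
u = 62.78 kPa


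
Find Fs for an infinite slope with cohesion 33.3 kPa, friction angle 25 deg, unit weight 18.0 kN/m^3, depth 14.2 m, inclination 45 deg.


Result: 0.727

Derivation:
Using Fs = c / (gamma*H*sin(beta)*cos(beta)) + tan(phi)/tan(beta)
Cohesion contribution = 33.3 / (18.0*14.2*sin(45)*cos(45))
Cohesion contribution = 0.260563
Friction contribution = tan(25)/tan(45) = 0.466308
Fs = 0.260563 + 0.466308
Fs = 0.727


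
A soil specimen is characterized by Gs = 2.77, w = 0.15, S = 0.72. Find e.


Result: 0.5771

Derivation:
Using the relation e = Gs * w / S
e = 2.77 * 0.15 / 0.72
e = 0.5771


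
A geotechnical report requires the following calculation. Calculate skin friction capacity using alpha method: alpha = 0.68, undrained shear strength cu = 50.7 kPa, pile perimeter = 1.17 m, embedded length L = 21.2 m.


Using Qs = alpha * cu * perimeter * L
Qs = 0.68 * 50.7 * 1.17 * 21.2
Qs = 855.14 kN


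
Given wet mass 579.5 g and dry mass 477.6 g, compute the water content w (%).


Using w = (m_wet - m_dry) / m_dry * 100
m_wet - m_dry = 579.5 - 477.6 = 101.9 g
w = 101.9 / 477.6 * 100
w = 21.34 %


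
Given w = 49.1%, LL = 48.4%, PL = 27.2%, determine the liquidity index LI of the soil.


Result: 1.033

Derivation:
First compute the plasticity index:
PI = LL - PL = 48.4 - 27.2 = 21.2
Then compute the liquidity index:
LI = (w - PL) / PI
LI = (49.1 - 27.2) / 21.2
LI = 1.033


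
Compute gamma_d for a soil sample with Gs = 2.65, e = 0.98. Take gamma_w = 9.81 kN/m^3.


Using gamma_d = Gs * gamma_w / (1 + e)
gamma_d = 2.65 * 9.81 / (1 + 0.98)
gamma_d = 2.65 * 9.81 / 1.98
gamma_d = 13.13 kN/m^3


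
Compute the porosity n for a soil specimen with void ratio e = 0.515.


Result: 0.3399

Derivation:
Using the relation n = e / (1 + e)
n = 0.515 / (1 + 0.515)
n = 0.515 / 1.515
n = 0.3399


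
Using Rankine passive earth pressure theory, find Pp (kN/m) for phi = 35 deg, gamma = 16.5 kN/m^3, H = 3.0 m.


Result: 274.0 kN/m

Derivation:
Compute passive earth pressure coefficient:
Kp = tan^2(45 + phi/2) = tan^2(62.5) = 3.690172
Compute passive force:
Pp = 0.5 * Kp * gamma * H^2
Pp = 0.5 * 3.690172 * 16.5 * 3.0^2
Pp = 274.0 kN/m


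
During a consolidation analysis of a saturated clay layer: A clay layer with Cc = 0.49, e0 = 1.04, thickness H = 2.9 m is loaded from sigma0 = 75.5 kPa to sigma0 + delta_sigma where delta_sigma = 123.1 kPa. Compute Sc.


Using Sc = Cc * H / (1 + e0) * log10((sigma0 + delta_sigma) / sigma0)
Stress ratio = (75.5 + 123.1) / 75.5 = 2.63046
log10(2.63046) = 0.420032
Cc * H / (1 + e0) = 0.49 * 2.9 / (1 + 1.04) = 0.696569
Sc = 0.696569 * 0.420032
Sc = 0.2926 m


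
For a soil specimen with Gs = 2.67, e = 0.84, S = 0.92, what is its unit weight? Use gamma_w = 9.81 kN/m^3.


Using gamma = gamma_w * (Gs + S*e) / (1 + e)
Numerator: Gs + S*e = 2.67 + 0.92*0.84 = 3.4428
Denominator: 1 + e = 1 + 0.84 = 1.84
gamma = 9.81 * 3.4428 / 1.84
gamma = 18.355 kN/m^3


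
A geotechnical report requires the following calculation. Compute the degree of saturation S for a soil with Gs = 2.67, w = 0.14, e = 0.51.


Result: 0.7329

Derivation:
Using S = Gs * w / e
S = 2.67 * 0.14 / 0.51
S = 0.7329


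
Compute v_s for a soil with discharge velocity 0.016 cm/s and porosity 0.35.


Using v_s = v_d / n
v_s = 0.016 / 0.35
v_s = 0.04571 cm/s


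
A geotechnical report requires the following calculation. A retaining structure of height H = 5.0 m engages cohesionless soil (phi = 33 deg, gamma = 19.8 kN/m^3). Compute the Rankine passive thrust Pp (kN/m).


Compute passive earth pressure coefficient:
Kp = tan^2(45 + phi/2) = tan^2(61.5) = 3.39212
Compute passive force:
Pp = 0.5 * Kp * gamma * H^2
Pp = 0.5 * 3.39212 * 19.8 * 5.0^2
Pp = 839.55 kN/m


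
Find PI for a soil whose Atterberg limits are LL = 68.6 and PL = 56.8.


Using PI = LL - PL
PI = 68.6 - 56.8
PI = 11.8


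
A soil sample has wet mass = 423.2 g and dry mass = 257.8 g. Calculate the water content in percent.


Using w = (m_wet - m_dry) / m_dry * 100
m_wet - m_dry = 423.2 - 257.8 = 165.4 g
w = 165.4 / 257.8 * 100
w = 64.16 %


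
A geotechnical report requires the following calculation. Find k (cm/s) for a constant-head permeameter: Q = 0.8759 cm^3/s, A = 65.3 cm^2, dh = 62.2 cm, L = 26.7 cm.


Result: 0.005758 cm/s

Derivation:
Compute hydraulic gradient:
i = dh / L = 62.2 / 26.7 = 2.32959
Then apply Darcy's law:
k = Q / (A * i)
k = 0.8759 / (65.3 * 2.32959)
k = 0.8759 / 152.122
k = 0.005758 cm/s


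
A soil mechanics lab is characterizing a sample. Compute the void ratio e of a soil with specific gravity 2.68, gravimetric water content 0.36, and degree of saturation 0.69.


Using the relation e = Gs * w / S
e = 2.68 * 0.36 / 0.69
e = 1.3983


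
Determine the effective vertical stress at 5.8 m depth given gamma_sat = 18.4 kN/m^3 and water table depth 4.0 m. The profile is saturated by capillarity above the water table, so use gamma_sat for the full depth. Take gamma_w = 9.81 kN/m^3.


Total stress = gamma_sat * depth
sigma = 18.4 * 5.8 = 106.72 kPa
Pore water pressure u = gamma_w * (depth - d_wt)
u = 9.81 * (5.8 - 4.0) = 17.658 kPa
Effective stress = sigma - u
sigma' = 106.72 - 17.658 = 89.06 kPa


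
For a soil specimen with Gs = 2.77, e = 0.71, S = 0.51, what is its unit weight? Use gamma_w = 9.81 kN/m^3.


Result: 17.968 kN/m^3

Derivation:
Using gamma = gamma_w * (Gs + S*e) / (1 + e)
Numerator: Gs + S*e = 2.77 + 0.51*0.71 = 3.1321
Denominator: 1 + e = 1 + 0.71 = 1.71
gamma = 9.81 * 3.1321 / 1.71
gamma = 17.968 kN/m^3


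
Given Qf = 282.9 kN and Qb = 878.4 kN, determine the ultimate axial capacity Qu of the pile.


Result: 1161.3 kN

Derivation:
Using Qu = Qf + Qb
Qu = 282.9 + 878.4
Qu = 1161.3 kN


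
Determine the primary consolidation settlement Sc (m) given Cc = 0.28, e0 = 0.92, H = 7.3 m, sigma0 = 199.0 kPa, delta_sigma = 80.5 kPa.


Using Sc = Cc * H / (1 + e0) * log10((sigma0 + delta_sigma) / sigma0)
Stress ratio = (199.0 + 80.5) / 199.0 = 1.40452
log10(1.40452) = 0.147529
Cc * H / (1 + e0) = 0.28 * 7.3 / (1 + 0.92) = 1.06458
Sc = 1.06458 * 0.147529
Sc = 0.1571 m


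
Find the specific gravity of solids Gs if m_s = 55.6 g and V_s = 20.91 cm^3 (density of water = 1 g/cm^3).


Using Gs = m_s / (V_s * rho_w)
Since rho_w = 1 g/cm^3:
Gs = 55.6 / 20.91
Gs = 2.659


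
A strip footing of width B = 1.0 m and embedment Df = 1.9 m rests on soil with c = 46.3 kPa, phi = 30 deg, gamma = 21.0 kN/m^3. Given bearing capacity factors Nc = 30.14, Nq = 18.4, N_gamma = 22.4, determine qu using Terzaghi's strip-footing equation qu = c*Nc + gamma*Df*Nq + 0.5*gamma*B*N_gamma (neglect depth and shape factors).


Compute qu = c*Nc + gamma*Df*Nq + 0.5*gamma*B*N_gamma
Term 1: 46.3 * 30.14 = 1395.482
Term 2: 21.0 * 1.9 * 18.4 = 734.16
Term 3: 0.5 * 21.0 * 1.0 * 22.4 = 235.2
qu = 1395.482 + 734.16 + 235.2
qu = 2364.84 kPa


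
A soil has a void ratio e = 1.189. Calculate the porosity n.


Using the relation n = e / (1 + e)
n = 1.189 / (1 + 1.189)
n = 1.189 / 2.189
n = 0.5432


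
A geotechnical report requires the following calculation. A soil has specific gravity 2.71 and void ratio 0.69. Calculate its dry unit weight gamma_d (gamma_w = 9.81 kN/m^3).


Using gamma_d = Gs * gamma_w / (1 + e)
gamma_d = 2.71 * 9.81 / (1 + 0.69)
gamma_d = 2.71 * 9.81 / 1.69
gamma_d = 15.731 kN/m^3


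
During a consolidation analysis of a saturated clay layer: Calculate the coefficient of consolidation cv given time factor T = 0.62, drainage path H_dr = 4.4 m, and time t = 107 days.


Using cv = T * H_dr^2 / t
H_dr^2 = 4.4^2 = 19.36
cv = 0.62 * 19.36 / 107
cv = 0.11218 m^2/day


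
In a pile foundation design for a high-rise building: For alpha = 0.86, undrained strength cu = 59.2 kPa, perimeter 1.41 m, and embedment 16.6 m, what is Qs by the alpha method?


Using Qs = alpha * cu * perimeter * L
Qs = 0.86 * 59.2 * 1.41 * 16.6
Qs = 1191.65 kN


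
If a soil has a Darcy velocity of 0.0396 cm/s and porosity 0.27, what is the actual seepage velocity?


Using v_s = v_d / n
v_s = 0.0396 / 0.27
v_s = 0.14667 cm/s


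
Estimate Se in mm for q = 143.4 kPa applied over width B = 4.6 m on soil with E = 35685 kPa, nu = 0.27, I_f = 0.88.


Result: 15.081 mm

Derivation:
Using Se = q * B * (1 - nu^2) * I_f / E
1 - nu^2 = 1 - 0.27^2 = 0.9271
Se = 143.4 * 4.6 * 0.9271 * 0.88 / 35685
Se = 0.015081 m
Convert to mm: Se = 0.015081 * 1000 = 15.081 mm


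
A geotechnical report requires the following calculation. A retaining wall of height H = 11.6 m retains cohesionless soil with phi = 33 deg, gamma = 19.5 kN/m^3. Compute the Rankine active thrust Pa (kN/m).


Compute active earth pressure coefficient:
Ka = tan^2(45 - phi/2) = tan^2(28.5) = 0.294801
Compute active force:
Pa = 0.5 * Ka * gamma * H^2
Pa = 0.5 * 0.294801 * 19.5 * 11.6^2
Pa = 386.77 kN/m


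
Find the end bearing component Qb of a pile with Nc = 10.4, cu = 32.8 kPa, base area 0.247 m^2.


Using Qb = Nc * cu * Ab
Qb = 10.4 * 32.8 * 0.247
Qb = 84.26 kN


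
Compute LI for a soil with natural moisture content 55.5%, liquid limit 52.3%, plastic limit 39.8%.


First compute the plasticity index:
PI = LL - PL = 52.3 - 39.8 = 12.5
Then compute the liquidity index:
LI = (w - PL) / PI
LI = (55.5 - 39.8) / 12.5
LI = 1.256


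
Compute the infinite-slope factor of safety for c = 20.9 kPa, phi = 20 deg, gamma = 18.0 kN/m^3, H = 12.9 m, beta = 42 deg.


Using Fs = c / (gamma*H*sin(beta)*cos(beta)) + tan(phi)/tan(beta)
Cohesion contribution = 20.9 / (18.0*12.9*sin(42)*cos(42))
Cohesion contribution = 0.181009
Friction contribution = tan(20)/tan(42) = 0.40423
Fs = 0.181009 + 0.40423
Fs = 0.585


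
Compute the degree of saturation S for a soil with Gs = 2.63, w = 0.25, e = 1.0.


Result: 0.6575

Derivation:
Using S = Gs * w / e
S = 2.63 * 0.25 / 1.0
S = 0.6575


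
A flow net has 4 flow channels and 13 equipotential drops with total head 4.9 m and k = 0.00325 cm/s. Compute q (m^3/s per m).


Convert k to m/s for unit consistency with H:
k = 0.00325 cm/s = 0.00325 / 100 m/s = 3.25e-05 m/s
Using q = k * H * Nf / Nd
Nf / Nd = 4 / 13 = 0.3077
q = 3.25e-05 * 4.9 * 0.3077
q = 4.9e-05 m^3/s per m


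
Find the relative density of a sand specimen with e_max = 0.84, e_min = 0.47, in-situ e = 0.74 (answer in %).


Result: 27.03 %

Derivation:
Using Dr = (e_max - e) / (e_max - e_min) * 100
e_max - e = 0.84 - 0.74 = 0.1
e_max - e_min = 0.84 - 0.47 = 0.37
Dr = 0.1 / 0.37 * 100
Dr = 27.03 %


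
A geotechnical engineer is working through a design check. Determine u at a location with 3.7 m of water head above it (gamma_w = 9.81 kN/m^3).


Using u = gamma_w * h_w
u = 9.81 * 3.7
u = 36.3 kPa


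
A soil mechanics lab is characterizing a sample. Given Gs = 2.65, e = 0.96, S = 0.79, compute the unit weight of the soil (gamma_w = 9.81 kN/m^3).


Using gamma = gamma_w * (Gs + S*e) / (1 + e)
Numerator: Gs + S*e = 2.65 + 0.79*0.96 = 3.4084
Denominator: 1 + e = 1 + 0.96 = 1.96
gamma = 9.81 * 3.4084 / 1.96
gamma = 17.059 kN/m^3


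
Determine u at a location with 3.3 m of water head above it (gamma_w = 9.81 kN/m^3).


Using u = gamma_w * h_w
u = 9.81 * 3.3
u = 32.37 kPa


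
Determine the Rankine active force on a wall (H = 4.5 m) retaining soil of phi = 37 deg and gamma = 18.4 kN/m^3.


Compute active earth pressure coefficient:
Ka = tan^2(45 - phi/2) = tan^2(26.5) = 0.248584
Compute active force:
Pa = 0.5 * Ka * gamma * H^2
Pa = 0.5 * 0.248584 * 18.4 * 4.5^2
Pa = 46.31 kN/m


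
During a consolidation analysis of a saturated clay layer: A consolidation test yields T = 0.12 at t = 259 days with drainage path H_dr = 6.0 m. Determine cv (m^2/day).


Using cv = T * H_dr^2 / t
H_dr^2 = 6.0^2 = 36.0
cv = 0.12 * 36.0 / 259
cv = 0.01668 m^2/day


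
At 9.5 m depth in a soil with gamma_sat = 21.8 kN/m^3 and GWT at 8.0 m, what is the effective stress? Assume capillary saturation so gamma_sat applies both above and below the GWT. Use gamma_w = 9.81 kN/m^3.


Total stress = gamma_sat * depth
sigma = 21.8 * 9.5 = 207.1 kPa
Pore water pressure u = gamma_w * (depth - d_wt)
u = 9.81 * (9.5 - 8.0) = 14.715 kPa
Effective stress = sigma - u
sigma' = 207.1 - 14.715 = 192.39 kPa


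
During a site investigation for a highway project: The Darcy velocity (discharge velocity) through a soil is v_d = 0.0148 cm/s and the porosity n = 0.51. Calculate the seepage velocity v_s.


Using v_s = v_d / n
v_s = 0.0148 / 0.51
v_s = 0.02902 cm/s


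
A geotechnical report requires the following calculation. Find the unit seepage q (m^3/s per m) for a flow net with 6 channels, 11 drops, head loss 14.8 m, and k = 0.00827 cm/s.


Result: 0.0006676 m^3/s per m

Derivation:
Convert k to m/s for unit consistency with H:
k = 0.00827 cm/s = 0.00827 / 100 m/s = 8.27e-05 m/s
Using q = k * H * Nf / Nd
Nf / Nd = 6 / 11 = 0.5455
q = 8.27e-05 * 14.8 * 0.5455
q = 0.0006676 m^3/s per m


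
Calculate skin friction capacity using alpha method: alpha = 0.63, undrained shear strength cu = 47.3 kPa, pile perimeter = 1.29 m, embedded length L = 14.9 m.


Result: 572.77 kN

Derivation:
Using Qs = alpha * cu * perimeter * L
Qs = 0.63 * 47.3 * 1.29 * 14.9
Qs = 572.77 kN


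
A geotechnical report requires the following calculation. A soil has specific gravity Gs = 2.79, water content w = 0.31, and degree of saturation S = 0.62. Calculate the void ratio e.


Result: 1.395

Derivation:
Using the relation e = Gs * w / S
e = 2.79 * 0.31 / 0.62
e = 1.395


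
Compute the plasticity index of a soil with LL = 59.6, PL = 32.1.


Using PI = LL - PL
PI = 59.6 - 32.1
PI = 27.5


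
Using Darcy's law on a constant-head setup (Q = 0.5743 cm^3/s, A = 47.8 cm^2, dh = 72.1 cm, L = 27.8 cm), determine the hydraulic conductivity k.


Compute hydraulic gradient:
i = dh / L = 72.1 / 27.8 = 2.59353
Then apply Darcy's law:
k = Q / (A * i)
k = 0.5743 / (47.8 * 2.59353)
k = 0.5743 / 123.971
k = 0.004633 cm/s


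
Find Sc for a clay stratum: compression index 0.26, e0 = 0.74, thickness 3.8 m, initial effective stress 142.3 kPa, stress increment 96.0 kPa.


Result: 0.1271 m

Derivation:
Using Sc = Cc * H / (1 + e0) * log10((sigma0 + delta_sigma) / sigma0)
Stress ratio = (142.3 + 96.0) / 142.3 = 1.67463
log10(1.67463) = 0.223919
Cc * H / (1 + e0) = 0.26 * 3.8 / (1 + 0.74) = 0.567816
Sc = 0.567816 * 0.223919
Sc = 0.1271 m


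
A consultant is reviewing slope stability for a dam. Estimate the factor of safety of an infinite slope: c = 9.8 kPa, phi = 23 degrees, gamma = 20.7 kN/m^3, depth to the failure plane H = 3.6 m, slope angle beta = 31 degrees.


Result: 1.004

Derivation:
Using Fs = c / (gamma*H*sin(beta)*cos(beta)) + tan(phi)/tan(beta)
Cohesion contribution = 9.8 / (20.7*3.6*sin(31)*cos(31))
Cohesion contribution = 0.297885
Friction contribution = tan(23)/tan(31) = 0.706445
Fs = 0.297885 + 0.706445
Fs = 1.004


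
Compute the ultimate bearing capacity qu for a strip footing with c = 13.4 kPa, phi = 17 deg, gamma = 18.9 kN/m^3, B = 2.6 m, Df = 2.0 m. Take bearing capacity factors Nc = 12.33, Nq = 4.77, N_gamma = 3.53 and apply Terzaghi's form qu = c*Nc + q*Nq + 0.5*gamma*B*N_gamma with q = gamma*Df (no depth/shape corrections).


Result: 432.26 kPa

Derivation:
Compute qu = c*Nc + gamma*Df*Nq + 0.5*gamma*B*N_gamma
Term 1: 13.4 * 12.33 = 165.222
Term 2: 18.9 * 2.0 * 4.77 = 180.306
Term 3: 0.5 * 18.9 * 2.6 * 3.53 = 86.7321
qu = 165.222 + 180.306 + 86.7321
qu = 432.26 kPa


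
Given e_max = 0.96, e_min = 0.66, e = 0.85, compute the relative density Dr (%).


Result: 36.67 %

Derivation:
Using Dr = (e_max - e) / (e_max - e_min) * 100
e_max - e = 0.96 - 0.85 = 0.11
e_max - e_min = 0.96 - 0.66 = 0.3
Dr = 0.11 / 0.3 * 100
Dr = 36.67 %


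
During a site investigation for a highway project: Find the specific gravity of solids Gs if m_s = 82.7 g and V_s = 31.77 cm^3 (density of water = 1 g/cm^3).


Using Gs = m_s / (V_s * rho_w)
Since rho_w = 1 g/cm^3:
Gs = 82.7 / 31.77
Gs = 2.603


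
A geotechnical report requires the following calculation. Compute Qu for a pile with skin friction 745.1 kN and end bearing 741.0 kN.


Using Qu = Qf + Qb
Qu = 745.1 + 741.0
Qu = 1486.1 kN


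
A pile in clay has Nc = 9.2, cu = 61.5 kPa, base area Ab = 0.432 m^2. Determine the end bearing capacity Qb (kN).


Using Qb = Nc * cu * Ab
Qb = 9.2 * 61.5 * 0.432
Qb = 244.43 kN


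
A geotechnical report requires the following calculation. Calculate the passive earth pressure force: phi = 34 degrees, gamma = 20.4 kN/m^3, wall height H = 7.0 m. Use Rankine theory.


Result: 1767.86 kN/m

Derivation:
Compute passive earth pressure coefficient:
Kp = tan^2(45 + phi/2) = tan^2(62.0) = 3.537132
Compute passive force:
Pp = 0.5 * Kp * gamma * H^2
Pp = 0.5 * 3.537132 * 20.4 * 7.0^2
Pp = 1767.86 kN/m


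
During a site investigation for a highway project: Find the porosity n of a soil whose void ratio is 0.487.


Using the relation n = e / (1 + e)
n = 0.487 / (1 + 0.487)
n = 0.487 / 1.487
n = 0.3275


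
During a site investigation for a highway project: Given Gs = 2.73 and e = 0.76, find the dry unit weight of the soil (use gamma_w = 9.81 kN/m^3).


Result: 15.217 kN/m^3

Derivation:
Using gamma_d = Gs * gamma_w / (1 + e)
gamma_d = 2.73 * 9.81 / (1 + 0.76)
gamma_d = 2.73 * 9.81 / 1.76
gamma_d = 15.217 kN/m^3


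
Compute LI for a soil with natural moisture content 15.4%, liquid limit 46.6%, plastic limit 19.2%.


First compute the plasticity index:
PI = LL - PL = 46.6 - 19.2 = 27.4
Then compute the liquidity index:
LI = (w - PL) / PI
LI = (15.4 - 19.2) / 27.4
LI = -0.139


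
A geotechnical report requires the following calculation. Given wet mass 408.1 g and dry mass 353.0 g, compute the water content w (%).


Using w = (m_wet - m_dry) / m_dry * 100
m_wet - m_dry = 408.1 - 353.0 = 55.1 g
w = 55.1 / 353.0 * 100
w = 15.61 %


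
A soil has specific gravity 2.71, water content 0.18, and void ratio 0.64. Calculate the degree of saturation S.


Using S = Gs * w / e
S = 2.71 * 0.18 / 0.64
S = 0.7622


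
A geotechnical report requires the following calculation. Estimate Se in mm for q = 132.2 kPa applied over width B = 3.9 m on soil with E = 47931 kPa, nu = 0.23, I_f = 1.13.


Using Se = q * B * (1 - nu^2) * I_f / E
1 - nu^2 = 1 - 0.23^2 = 0.9471
Se = 132.2 * 3.9 * 0.9471 * 1.13 / 47931
Se = 0.011512 m
Convert to mm: Se = 0.011512 * 1000 = 11.512 mm


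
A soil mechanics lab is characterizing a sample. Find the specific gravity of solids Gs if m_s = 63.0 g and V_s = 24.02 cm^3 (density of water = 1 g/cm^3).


Using Gs = m_s / (V_s * rho_w)
Since rho_w = 1 g/cm^3:
Gs = 63.0 / 24.02
Gs = 2.623


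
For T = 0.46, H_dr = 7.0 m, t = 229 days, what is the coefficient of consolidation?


Result: 0.09843 m^2/day

Derivation:
Using cv = T * H_dr^2 / t
H_dr^2 = 7.0^2 = 49.0
cv = 0.46 * 49.0 / 229
cv = 0.09843 m^2/day


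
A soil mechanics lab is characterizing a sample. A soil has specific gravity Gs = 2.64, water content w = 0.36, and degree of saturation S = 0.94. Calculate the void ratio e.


Result: 1.0111

Derivation:
Using the relation e = Gs * w / S
e = 2.64 * 0.36 / 0.94
e = 1.0111


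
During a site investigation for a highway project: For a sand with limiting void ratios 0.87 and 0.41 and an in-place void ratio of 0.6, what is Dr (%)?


Using Dr = (e_max - e) / (e_max - e_min) * 100
e_max - e = 0.87 - 0.6 = 0.27
e_max - e_min = 0.87 - 0.41 = 0.46
Dr = 0.27 / 0.46 * 100
Dr = 58.7 %


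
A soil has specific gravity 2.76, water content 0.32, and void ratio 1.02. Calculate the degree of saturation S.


Result: 0.8659

Derivation:
Using S = Gs * w / e
S = 2.76 * 0.32 / 1.02
S = 0.8659


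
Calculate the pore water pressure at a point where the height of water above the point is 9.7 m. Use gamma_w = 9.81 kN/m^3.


Using u = gamma_w * h_w
u = 9.81 * 9.7
u = 95.16 kPa


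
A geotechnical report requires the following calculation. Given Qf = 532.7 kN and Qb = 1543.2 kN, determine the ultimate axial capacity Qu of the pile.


Result: 2075.9 kN

Derivation:
Using Qu = Qf + Qb
Qu = 532.7 + 1543.2
Qu = 2075.9 kN


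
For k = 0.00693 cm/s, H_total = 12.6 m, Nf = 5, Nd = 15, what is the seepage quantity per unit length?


Convert k to m/s for unit consistency with H:
k = 0.00693 cm/s = 0.00693 / 100 m/s = 6.93e-05 m/s
Using q = k * H * Nf / Nd
Nf / Nd = 5 / 15 = 0.3333
q = 6.93e-05 * 12.6 * 0.3333
q = 0.0002911 m^3/s per m


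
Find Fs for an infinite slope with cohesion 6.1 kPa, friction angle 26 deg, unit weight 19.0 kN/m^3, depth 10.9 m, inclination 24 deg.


Result: 1.175

Derivation:
Using Fs = c / (gamma*H*sin(beta)*cos(beta)) + tan(phi)/tan(beta)
Cohesion contribution = 6.1 / (19.0*10.9*sin(24)*cos(24))
Cohesion contribution = 0.0792695
Friction contribution = tan(26)/tan(24) = 1.09547
Fs = 0.0792695 + 1.09547
Fs = 1.175


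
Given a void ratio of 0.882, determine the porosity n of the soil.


Using the relation n = e / (1 + e)
n = 0.882 / (1 + 0.882)
n = 0.882 / 1.882
n = 0.4687


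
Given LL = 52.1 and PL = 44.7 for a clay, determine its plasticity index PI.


Using PI = LL - PL
PI = 52.1 - 44.7
PI = 7.4


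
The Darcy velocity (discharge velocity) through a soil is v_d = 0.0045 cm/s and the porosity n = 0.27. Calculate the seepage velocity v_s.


Using v_s = v_d / n
v_s = 0.0045 / 0.27
v_s = 0.01667 cm/s


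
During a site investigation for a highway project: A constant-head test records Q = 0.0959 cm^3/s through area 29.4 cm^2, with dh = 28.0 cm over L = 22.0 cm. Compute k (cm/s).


Compute hydraulic gradient:
i = dh / L = 28.0 / 22.0 = 1.27273
Then apply Darcy's law:
k = Q / (A * i)
k = 0.0959 / (29.4 * 1.27273)
k = 0.0959 / 37.4182
k = 0.002563 cm/s


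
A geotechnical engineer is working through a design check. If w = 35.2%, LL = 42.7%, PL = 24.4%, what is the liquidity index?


Result: 0.59

Derivation:
First compute the plasticity index:
PI = LL - PL = 42.7 - 24.4 = 18.3
Then compute the liquidity index:
LI = (w - PL) / PI
LI = (35.2 - 24.4) / 18.3
LI = 0.59


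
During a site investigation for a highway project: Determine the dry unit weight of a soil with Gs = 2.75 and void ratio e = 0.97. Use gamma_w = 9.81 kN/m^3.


Using gamma_d = Gs * gamma_w / (1 + e)
gamma_d = 2.75 * 9.81 / (1 + 0.97)
gamma_d = 2.75 * 9.81 / 1.97
gamma_d = 13.694 kN/m^3


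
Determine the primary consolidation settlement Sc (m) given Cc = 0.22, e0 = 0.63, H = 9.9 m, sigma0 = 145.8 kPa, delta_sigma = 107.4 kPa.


Using Sc = Cc * H / (1 + e0) * log10((sigma0 + delta_sigma) / sigma0)
Stress ratio = (145.8 + 107.4) / 145.8 = 1.73663
log10(1.73663) = 0.239706
Cc * H / (1 + e0) = 0.22 * 9.9 / (1 + 0.63) = 1.3362
Sc = 1.3362 * 0.239706
Sc = 0.3203 m


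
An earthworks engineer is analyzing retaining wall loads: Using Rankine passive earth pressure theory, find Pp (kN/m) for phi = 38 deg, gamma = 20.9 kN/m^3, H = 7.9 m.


Result: 2741.62 kN/m

Derivation:
Compute passive earth pressure coefficient:
Kp = tan^2(45 + phi/2) = tan^2(64.0) = 4.203746
Compute passive force:
Pp = 0.5 * Kp * gamma * H^2
Pp = 0.5 * 4.203746 * 20.9 * 7.9^2
Pp = 2741.62 kN/m


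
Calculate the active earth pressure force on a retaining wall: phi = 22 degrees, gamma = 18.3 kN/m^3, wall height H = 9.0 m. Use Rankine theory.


Compute active earth pressure coefficient:
Ka = tan^2(45 - phi/2) = tan^2(34.0) = 0.454962
Compute active force:
Pa = 0.5 * Ka * gamma * H^2
Pa = 0.5 * 0.454962 * 18.3 * 9.0^2
Pa = 337.19 kN/m


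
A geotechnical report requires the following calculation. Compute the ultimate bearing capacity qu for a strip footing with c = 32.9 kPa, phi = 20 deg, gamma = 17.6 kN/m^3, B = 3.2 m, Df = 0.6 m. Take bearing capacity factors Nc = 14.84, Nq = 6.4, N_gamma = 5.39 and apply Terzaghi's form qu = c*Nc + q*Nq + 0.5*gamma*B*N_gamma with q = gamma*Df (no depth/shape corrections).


Compute qu = c*Nc + gamma*Df*Nq + 0.5*gamma*B*N_gamma
Term 1: 32.9 * 14.84 = 488.236
Term 2: 17.6 * 0.6 * 6.4 = 67.584
Term 3: 0.5 * 17.6 * 3.2 * 5.39 = 151.7824
qu = 488.236 + 67.584 + 151.7824
qu = 707.6 kPa


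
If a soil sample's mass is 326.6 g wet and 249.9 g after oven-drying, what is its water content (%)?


Result: 30.69 %

Derivation:
Using w = (m_wet - m_dry) / m_dry * 100
m_wet - m_dry = 326.6 - 249.9 = 76.7 g
w = 76.7 / 249.9 * 100
w = 30.69 %
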